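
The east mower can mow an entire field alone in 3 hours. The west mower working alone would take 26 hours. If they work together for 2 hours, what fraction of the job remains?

10/39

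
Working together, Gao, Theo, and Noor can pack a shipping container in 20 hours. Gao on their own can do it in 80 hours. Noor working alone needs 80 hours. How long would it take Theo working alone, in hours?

40 hours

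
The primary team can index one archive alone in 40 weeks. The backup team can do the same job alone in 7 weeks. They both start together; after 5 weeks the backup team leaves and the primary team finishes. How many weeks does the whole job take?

80/7 weeks

In the first 5 weeks the combined rate is 47/280, so 47/56 of the job is done, leaving 9/56.
After the backup team leaves the rate is 1/40 per week; the remaining 9/56 takes 45/7 weeks.
Total = 5 + 45/7 = 80/7 weeks.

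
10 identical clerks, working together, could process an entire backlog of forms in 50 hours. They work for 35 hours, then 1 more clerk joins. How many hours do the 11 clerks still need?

One clerk does 1/500 of the job per hour.
After 35 hours with 10 clerks, 7/10 is done (3/10 left).
With 11 clerks the rate is 11/500, so the rest takes 3/10 ÷ 11/500 = 150/11 hours.

150/11 hours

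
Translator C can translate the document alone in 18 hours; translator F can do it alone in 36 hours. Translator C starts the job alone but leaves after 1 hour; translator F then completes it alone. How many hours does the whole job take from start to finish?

In 1 hour translator C does 1/18 of the job, leaving 17/18.
Translator F works at 1/36 per hour, so finishing takes 17/18 ÷ 1/36 = 34 hours.
Total time = 1 + 34 = 35 hours.

35 hours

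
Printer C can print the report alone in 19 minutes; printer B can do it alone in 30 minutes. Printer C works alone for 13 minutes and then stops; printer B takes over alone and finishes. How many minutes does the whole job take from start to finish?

427/19 minutes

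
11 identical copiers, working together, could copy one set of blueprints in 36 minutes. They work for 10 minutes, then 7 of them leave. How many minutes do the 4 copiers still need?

143/2 minutes

One copier does 1/396 of the job per minute.
After 10 minutes with 11 copiers, 5/18 is done (13/18 left).
With 4 copiers the rate is 4/396 = 1/99, so the rest takes 13/18 ÷ 1/99 = 143/2 minutes.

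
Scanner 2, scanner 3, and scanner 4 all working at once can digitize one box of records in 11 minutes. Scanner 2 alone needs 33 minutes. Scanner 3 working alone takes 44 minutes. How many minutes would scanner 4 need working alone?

Combined rate is 1/11 per minute.
Known contribution: 1/33 + 1/44 = (4 + 3)/132 = 7/132 per minute.
So scanner 4's rate is 1/11 − 7/132 = 5/132, meaning 132/5 minutes alone.

132/5 minutes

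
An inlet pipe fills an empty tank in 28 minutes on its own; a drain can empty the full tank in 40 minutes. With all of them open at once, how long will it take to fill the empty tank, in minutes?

Net rate = 1/28 − 1/40 = (10 − 7)/280 = 3/280 per minute.
Filling time = 1 ÷ (3/280) = 280/3 minutes.

280/3 minutes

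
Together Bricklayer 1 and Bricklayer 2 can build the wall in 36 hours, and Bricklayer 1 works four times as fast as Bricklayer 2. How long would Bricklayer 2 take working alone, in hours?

Let Bricklayer 2's rate be r; then Bricklayer 1's rate is 4r, so together (4 + 1)r = 5r = 1/36.
Thus r = 1/180 per hour.
Bricklayer 2 alone: 180 hours; Bricklayer 1 alone: 45 hours.

180 hours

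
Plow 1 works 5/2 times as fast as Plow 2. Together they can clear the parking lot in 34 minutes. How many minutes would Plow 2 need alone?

119 minutes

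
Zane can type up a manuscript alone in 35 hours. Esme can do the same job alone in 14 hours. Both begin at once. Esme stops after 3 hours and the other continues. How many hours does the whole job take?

55/2 hours

In the first 3 hours the combined rate is 1/10, so 3/10 of the job is done, leaving 7/10.
After Esme leaves the rate is 1/35 per hour; the remaining 7/10 takes 49/2 hours.
Total = 3 + 49/2 = 55/2 hours.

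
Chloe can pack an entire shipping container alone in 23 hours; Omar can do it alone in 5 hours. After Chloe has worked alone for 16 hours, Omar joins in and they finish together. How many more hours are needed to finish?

In 16 hours Chloe does 16/23 of the job, leaving 7/23.
Chloe and Omar together work at 28/115 per hour, so finishing takes 7/23 ÷ 28/115 = 5/4 hours.

5/4 hours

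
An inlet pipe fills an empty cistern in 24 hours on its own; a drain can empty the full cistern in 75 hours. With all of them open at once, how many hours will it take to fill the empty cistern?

Net rate = 1/24 − 1/75 = (25 − 8)/600 = 17/600 per hour.
Filling time = 1 ÷ (17/600) = 600/17 hours.

600/17 hours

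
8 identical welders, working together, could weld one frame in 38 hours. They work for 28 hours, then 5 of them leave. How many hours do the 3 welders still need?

80/3 hours

One welder does 1/304 of the job per hour.
After 28 hours with 8 welders, 14/19 is done (5/19 left).
With 3 welders the rate is 3/304, so the rest takes 5/19 ÷ 3/304 = 80/3 hours.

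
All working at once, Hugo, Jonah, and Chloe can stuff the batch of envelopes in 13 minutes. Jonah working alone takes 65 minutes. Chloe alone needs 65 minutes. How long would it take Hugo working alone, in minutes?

65/3 minutes

Combined rate is 1/13 per minute.
Known contribution: 1/65 + 1/65 = (1 + 1)/65 = 2/65 per minute.
So Hugo's rate is 1/13 − 2/65 = 3/65, meaning 65/3 minutes alone.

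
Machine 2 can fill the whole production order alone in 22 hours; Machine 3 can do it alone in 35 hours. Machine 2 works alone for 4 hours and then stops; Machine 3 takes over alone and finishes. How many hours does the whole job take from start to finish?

359/11 hours

In 4 hours Machine 2 does 4/22 = 2/11 of the job, leaving 9/11.
Machine 3 works at 1/35 per hour, so finishing takes 9/11 ÷ 1/35 = 315/11 hours.
Total time = 4 + 315/11 = 359/11 hours.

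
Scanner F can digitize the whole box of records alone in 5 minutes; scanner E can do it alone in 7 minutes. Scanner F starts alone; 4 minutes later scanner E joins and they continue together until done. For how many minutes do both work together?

7/12 minutes

In 4 minutes scanner F does 4/5 of the job, leaving 1/5.
Scanner F and scanner E together work at 12/35 per minute, so finishing takes 1/5 ÷ 12/35 = 7/12 minutes.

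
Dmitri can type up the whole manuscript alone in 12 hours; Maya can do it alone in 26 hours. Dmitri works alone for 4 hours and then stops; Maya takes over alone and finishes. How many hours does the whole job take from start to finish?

64/3 hours

In 4 hours Dmitri does 4/12 = 1/3 of the job, leaving 2/3.
Maya works at 1/26 per hour, so finishing takes 2/3 ÷ 1/26 = 52/3 hours.
Total time = 4 + 52/3 = 64/3 hours.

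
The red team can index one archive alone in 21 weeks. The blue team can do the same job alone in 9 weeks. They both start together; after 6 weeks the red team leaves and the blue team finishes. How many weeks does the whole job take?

In the first 6 weeks the combined rate is 10/63, so 20/21 of the job is done, leaving 1/21.
After the red team leaves the rate is 1/9 per week; the remaining 1/21 takes 3/7 weeks.
Total = 6 + 3/7 = 45/7 weeks.

45/7 weeks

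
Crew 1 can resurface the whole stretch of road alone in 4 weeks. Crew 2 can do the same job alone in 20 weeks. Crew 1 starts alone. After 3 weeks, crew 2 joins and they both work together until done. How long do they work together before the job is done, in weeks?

5/6 weeks

In the first 3 weeks crew 1 alone does 3/4 of the job, leaving 1/4.
Once everyone is working, combined rate: 1/4 + 1/20 = (5 + 1)/20 = 6/20 = 3/10 per week.
Remaining 1/4 at 3/10 per week takes 5/6 weeks.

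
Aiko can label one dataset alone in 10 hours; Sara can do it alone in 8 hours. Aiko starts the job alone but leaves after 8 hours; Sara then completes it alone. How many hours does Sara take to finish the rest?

8/5 hours

In 8 hours Aiko does 8/10 = 4/5 of the job, leaving 1/5.
Sara works at 1/8 per hour, so finishing takes 1/5 ÷ 1/8 = 8/5 hours.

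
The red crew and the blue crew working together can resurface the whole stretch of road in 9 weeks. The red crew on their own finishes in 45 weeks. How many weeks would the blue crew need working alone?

45/4 weeks

Combined rate is 1/9 per week.
Known contribution: 1/45 per week.
So the blue crew's rate is 1/9 − 1/45 = 4/45, meaning 45/4 weeks alone.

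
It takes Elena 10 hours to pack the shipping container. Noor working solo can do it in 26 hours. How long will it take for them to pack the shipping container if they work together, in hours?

Combined rate: 1/10 + 1/26 = (13 + 5)/130 = 18/130 = 9/65 per hour.
Time = 1 ÷ (9/65) = 65/9 hours.

65/9 hours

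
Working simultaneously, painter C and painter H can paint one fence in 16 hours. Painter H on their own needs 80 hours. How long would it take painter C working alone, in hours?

20 hours

Combined rate is 1/16 per hour.
Known contribution: 1/80 per hour.
So painter C's rate is 1/16 − 1/80 = 1/20, meaning 20 hours alone.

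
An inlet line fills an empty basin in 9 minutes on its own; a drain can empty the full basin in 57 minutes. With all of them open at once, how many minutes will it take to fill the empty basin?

Net rate = 1/9 − 1/57 = (19 − 3)/171 = 16/171 per minute.
Filling time = 1 ÷ (16/171) = 171/16 minutes.

171/16 minutes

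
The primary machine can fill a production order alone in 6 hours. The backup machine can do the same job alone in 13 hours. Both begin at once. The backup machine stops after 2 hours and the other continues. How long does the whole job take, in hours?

In the first 2 hours the combined rate is 19/78, so 19/39 of the job is done, leaving 20/39.
After the backup machine leaves the rate is 1/6 per hour; the remaining 20/39 takes 40/13 hours.
Total = 2 + 40/13 = 66/13 hours.

66/13 hours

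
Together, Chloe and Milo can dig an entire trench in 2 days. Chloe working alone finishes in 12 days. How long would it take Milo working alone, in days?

Combined rate is 1/2 per day.
Known contribution: 1/12 per day.
So Milo's rate is 1/2 − 1/12 = 5/12, meaning 12/5 days alone.

12/5 days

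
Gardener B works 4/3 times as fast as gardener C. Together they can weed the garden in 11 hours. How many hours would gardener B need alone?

77/4 hours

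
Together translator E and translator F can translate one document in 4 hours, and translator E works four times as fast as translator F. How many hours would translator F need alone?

Let translator F's rate be r; then translator E's rate is 4r, so together (4 + 1)r = 5r = 1/4.
Thus r = 1/20 per hour.
Translator F alone: 20 hours; translator E alone: 5 hours.

20 hours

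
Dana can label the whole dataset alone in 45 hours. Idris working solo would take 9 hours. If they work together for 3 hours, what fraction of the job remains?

Combined rate: 1/45 + 1/9 = (1 + 5)/45 = 6/45 = 2/15 per hour.
In 3 hours they complete 3·2/15 = 2/5 of the job.
So 3/5 remains.

3/5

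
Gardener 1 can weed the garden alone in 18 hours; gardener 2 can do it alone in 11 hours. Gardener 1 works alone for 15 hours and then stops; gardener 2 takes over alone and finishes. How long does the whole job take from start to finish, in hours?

101/6 hours

In 15 hours gardener 1 does 15/18 = 5/6 of the job, leaving 1/6.
Gardener 2 works at 1/11 per hour, so finishing takes 1/6 ÷ 1/11 = 11/6 hours.
Total time = 15 + 11/6 = 101/6 hours.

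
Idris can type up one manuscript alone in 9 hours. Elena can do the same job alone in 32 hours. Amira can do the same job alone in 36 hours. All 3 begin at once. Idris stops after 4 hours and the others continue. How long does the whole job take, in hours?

In the first 4 hours the combined rate is 49/288, so 49/72 of the job is done, leaving 23/72.
After Idris leaves the rate is 17/288 per hour; the remaining 23/72 takes 92/17 hours.
Total = 4 + 92/17 = 160/17 hours.

160/17 hours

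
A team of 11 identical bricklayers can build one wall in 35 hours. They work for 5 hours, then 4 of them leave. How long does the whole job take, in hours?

One bricklayer does 1/385 of the job per hour.
After 5 hours with 11 bricklayers, 1/7 is done (6/7 left).
With 7 bricklayers the rate is 7/385 = 1/55, so the rest takes 6/7 ÷ 1/55 = 330/7 hours.
Total = 5 + 330/7 = 365/7 hours.

365/7 hours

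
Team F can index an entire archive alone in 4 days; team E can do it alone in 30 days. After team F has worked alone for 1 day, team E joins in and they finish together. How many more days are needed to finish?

45/17 days

In 1 day team F does 1/4 of the job, leaving 3/4.
Team F and team E together work at 17/60 per day, so finishing takes 3/4 ÷ 17/60 = 45/17 days.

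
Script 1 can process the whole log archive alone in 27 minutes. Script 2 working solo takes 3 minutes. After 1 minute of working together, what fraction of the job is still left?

Combined rate: 1/27 + 1/3 = (1 + 9)/27 = 10/27 per minute.
In 1 minute they complete 1·10/27 = 10/27 of the job.
So 17/27 remains.

17/27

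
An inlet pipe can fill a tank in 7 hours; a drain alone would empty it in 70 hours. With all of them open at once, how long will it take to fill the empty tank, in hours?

Net rate = 1/7 − 1/70 = (10 − 1)/70 = 9/70 per hour.
Filling time = 1 ÷ (9/70) = 70/9 hours.

70/9 hours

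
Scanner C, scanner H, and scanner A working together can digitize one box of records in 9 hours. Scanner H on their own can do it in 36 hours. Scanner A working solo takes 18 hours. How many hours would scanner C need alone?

Combined rate is 1/9 per hour.
Known contribution: 1/36 + 1/18 = (1 + 2)/36 = 3/36 = 1/12 per hour.
So scanner C's rate is 1/9 − 1/12 = 1/36, meaning 36 hours alone.

36 hours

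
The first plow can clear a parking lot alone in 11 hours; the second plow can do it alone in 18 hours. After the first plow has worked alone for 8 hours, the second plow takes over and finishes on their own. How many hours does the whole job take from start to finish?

In 8 hours the first plow does 8/11 of the job, leaving 3/11.
The second plow works at 1/18 per hour, so finishing takes 3/11 ÷ 1/18 = 54/11 hours.
Total time = 8 + 54/11 = 142/11 hours.

142/11 hours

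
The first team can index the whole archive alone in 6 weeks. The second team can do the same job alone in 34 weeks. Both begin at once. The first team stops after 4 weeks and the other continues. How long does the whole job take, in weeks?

In the first 4 weeks the combined rate is 10/51, so 40/51 of the job is done, leaving 11/51.
After the first team leaves the rate is 1/34 per week; the remaining 11/51 takes 22/3 weeks.
Total = 4 + 22/3 = 34/3 weeks.

34/3 weeks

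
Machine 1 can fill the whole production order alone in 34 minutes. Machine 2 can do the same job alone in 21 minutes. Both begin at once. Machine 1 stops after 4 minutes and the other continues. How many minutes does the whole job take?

In the first 4 minutes the combined rate is 55/714, so 110/357 of the job is done, leaving 247/357.
After Machine 1 leaves the rate is 1/21 per minute; the remaining 247/357 takes 247/17 minutes.
Total = 4 + 247/17 = 315/17 minutes.

315/17 minutes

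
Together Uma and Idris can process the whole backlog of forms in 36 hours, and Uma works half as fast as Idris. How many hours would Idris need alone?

Let Idris's rate be r; then Uma's rate is (1/2)r, so together (1/2 + 1)r = (3/2)r = 1/36.
Thus r = 1/54 per hour.
Idris alone: 54 hours; Uma alone: 108 hours.

54 hours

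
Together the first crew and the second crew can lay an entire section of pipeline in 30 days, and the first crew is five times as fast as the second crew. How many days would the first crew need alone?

36 days

Let the second crew's rate be r; then the first crew's rate is 5r, so together (5 + 1)r = 6r = 1/30.
Thus r = 1/180 per day.
The second crew alone: 180 days; the first crew alone: 36 days.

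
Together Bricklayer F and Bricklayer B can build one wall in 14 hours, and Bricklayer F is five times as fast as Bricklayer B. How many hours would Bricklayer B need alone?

Let Bricklayer B's rate be r; then Bricklayer F's rate is 5r, so together (5 + 1)r = 6r = 1/14.
Thus r = 1/84 per hour.
Bricklayer B alone: 84 hours; Bricklayer F alone: 84/5 hours.

84 hours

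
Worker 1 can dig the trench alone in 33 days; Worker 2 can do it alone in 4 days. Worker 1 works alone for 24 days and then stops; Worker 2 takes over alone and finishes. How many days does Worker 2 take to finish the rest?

In 24 days Worker 1 does 24/33 = 8/11 of the job, leaving 3/11.
Worker 2 works at 1/4 per day, so finishing takes 3/11 ÷ 1/4 = 12/11 days.

12/11 days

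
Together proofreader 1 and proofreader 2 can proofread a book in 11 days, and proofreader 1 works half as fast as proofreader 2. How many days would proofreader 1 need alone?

Let proofreader 2's rate be r; then proofreader 1's rate is (1/2)r, so together (1/2 + 1)r = (3/2)r = 1/11.
Thus r = 2/33 per day.
Proofreader 2 alone: 33/2 days; proofreader 1 alone: 33 days.

33 days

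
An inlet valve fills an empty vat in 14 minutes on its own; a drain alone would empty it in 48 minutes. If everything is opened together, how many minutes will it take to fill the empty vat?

336/17 minutes

Net rate = 1/14 − 1/48 = (24 − 7)/336 = 17/336 per minute.
Filling time = 1 ÷ (17/336) = 336/17 minutes.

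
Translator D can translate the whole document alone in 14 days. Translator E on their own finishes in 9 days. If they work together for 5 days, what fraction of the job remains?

Combined rate: 1/14 + 1/9 = (9 + 14)/126 = 23/126 per day.
In 5 days they complete 5·23/126 = 115/126 of the job.
So 11/126 remains.

11/126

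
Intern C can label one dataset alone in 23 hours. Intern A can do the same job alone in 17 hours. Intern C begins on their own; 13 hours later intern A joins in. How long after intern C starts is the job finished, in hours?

In the first 13 hours intern C alone does 13/23 of the job, leaving 10/23.
Once everyone is working, combined rate: 1/23 + 1/17 = (17 + 23)/391 = 40/391 per hour.
Remaining 10/23 at 40/391 per hour takes 17/4 hours.
Total from the start = 13 + 17/4 = 69/4 hours.

69/4 hours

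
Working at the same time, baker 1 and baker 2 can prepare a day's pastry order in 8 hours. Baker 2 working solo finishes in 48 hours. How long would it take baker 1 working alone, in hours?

48/5 hours

Combined rate is 1/8 per hour.
Known contribution: 1/48 per hour.
So baker 1's rate is 1/8 − 1/48 = 5/48, meaning 48/5 hours alone.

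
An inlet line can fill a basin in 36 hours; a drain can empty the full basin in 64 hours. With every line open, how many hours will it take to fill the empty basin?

Net rate = 1/36 − 1/64 = (16 − 9)/576 = 7/576 per hour.
Filling time = 1 ÷ (7/576) = 576/7 hours.

576/7 hours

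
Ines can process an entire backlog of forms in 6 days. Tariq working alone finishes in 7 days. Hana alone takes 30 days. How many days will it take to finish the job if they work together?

Combined rate: 1/6 + 1/7 + 1/30 = (35 + 30 + 7)/210 = 72/210 = 12/35 per day.
Time = 1 ÷ (12/35) = 35/12 days.

35/12 days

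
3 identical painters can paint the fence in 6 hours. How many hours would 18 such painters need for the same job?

1 hour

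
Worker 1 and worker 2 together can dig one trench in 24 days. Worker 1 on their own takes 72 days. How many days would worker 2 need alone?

Combined rate is 1/24 per day.
Known contribution: 1/72 per day.
So worker 2's rate is 1/24 − 1/72 = 1/36, meaning 36 days alone.

36 days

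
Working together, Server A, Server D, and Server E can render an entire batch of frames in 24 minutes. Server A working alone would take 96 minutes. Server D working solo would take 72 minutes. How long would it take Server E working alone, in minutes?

288/5 minutes

Combined rate is 1/24 per minute.
Known contribution: 1/96 + 1/72 = (3 + 4)/288 = 7/288 per minute.
So Server E's rate is 1/24 − 7/288 = 5/288, meaning 288/5 minutes alone.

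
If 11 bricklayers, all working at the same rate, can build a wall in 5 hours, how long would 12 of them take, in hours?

Total work is 11·5 = 55 bricklayer-hours.
With 12 bricklayers: 55/12 hours.

55/12 hours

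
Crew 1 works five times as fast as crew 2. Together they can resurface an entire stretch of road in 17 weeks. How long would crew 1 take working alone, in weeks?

Let crew 2's rate be r; then crew 1's rate is 5r, so together (5 + 1)r = 6r = 1/17.
Thus r = 1/102 per week.
Crew 2 alone: 102 weeks; crew 1 alone: 102/5 weeks.

102/5 weeks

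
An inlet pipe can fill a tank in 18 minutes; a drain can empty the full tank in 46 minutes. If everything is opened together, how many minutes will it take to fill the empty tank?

207/7 minutes

Net rate = 1/18 − 1/46 = (23 − 9)/414 = 14/414 = 7/207 per minute.
Filling time = 1 ÷ (7/207) = 207/7 minutes.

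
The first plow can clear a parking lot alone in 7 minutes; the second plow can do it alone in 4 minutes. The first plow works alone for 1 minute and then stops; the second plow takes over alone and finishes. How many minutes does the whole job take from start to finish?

In 1 minute the first plow does 1/7 of the job, leaving 6/7.
The second plow works at 1/4 per minute, so finishing takes 6/7 ÷ 1/4 = 24/7 minutes.
Total time = 1 + 24/7 = 31/7 minutes.

31/7 minutes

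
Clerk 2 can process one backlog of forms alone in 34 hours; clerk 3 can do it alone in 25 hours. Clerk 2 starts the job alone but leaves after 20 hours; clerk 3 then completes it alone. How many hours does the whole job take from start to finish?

515/17 hours

In 20 hours clerk 2 does 20/34 = 10/17 of the job, leaving 7/17.
Clerk 3 works at 1/25 per hour, so finishing takes 7/17 ÷ 1/25 = 175/17 hours.
Total time = 20 + 175/17 = 515/17 hours.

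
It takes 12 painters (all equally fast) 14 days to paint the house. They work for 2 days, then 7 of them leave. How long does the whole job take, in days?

154/5 days

One painter does 1/168 of the job per day.
After 2 days with 12 painters, 1/7 is done (6/7 left).
With 5 painters the rate is 5/168, so the rest takes 6/7 ÷ 5/168 = 144/5 days.
Total = 2 + 144/5 = 154/5 days.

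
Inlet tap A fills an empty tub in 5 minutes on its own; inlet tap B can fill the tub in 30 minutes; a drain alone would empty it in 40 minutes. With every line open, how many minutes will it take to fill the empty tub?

24/5 minutes

Net rate = 1/5 + 1/30 − 1/40 = (24 + 4 − 3)/120 = 25/120 = 5/24 per minute.
Filling time = 1 ÷ (5/24) = 24/5 minutes.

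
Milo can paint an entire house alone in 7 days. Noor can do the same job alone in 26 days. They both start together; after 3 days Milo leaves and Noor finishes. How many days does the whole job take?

In the first 3 days the combined rate is 33/182, so 99/182 of the job is done, leaving 83/182.
After Milo leaves the rate is 1/26 per day; the remaining 83/182 takes 83/7 days.
Total = 3 + 83/7 = 104/7 days.

104/7 days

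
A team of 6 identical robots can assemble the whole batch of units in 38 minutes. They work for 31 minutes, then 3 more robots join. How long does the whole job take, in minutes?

107/3 minutes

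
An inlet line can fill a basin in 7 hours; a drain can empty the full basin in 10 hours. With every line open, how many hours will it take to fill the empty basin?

Net rate = 1/7 − 1/10 = (10 − 7)/70 = 3/70 per hour.
Filling time = 1 ÷ (3/70) = 70/3 hours.

70/3 hours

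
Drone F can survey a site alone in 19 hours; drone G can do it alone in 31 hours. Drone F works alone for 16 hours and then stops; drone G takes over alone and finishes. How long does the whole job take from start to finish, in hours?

397/19 hours

In 16 hours drone F does 16/19 of the job, leaving 3/19.
Drone G works at 1/31 per hour, so finishing takes 3/19 ÷ 1/31 = 93/19 hours.
Total time = 16 + 93/19 = 397/19 hours.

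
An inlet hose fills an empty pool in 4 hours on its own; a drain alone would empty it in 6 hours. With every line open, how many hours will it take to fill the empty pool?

12 hours

Net rate = 1/4 − 1/6 = (3 − 2)/12 = 1/12 per hour.
Filling time = 1 ÷ (1/12) = 12 hours.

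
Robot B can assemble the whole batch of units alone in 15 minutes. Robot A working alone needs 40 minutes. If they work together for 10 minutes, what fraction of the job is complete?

Combined rate: 1/15 + 1/40 = (8 + 3)/120 = 11/120 per minute.
In 10 minutes they complete 10·11/120 = 11/12 of the job.

11/12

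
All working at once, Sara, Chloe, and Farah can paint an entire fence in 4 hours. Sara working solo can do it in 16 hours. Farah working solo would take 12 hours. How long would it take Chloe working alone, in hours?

48/5 hours

Combined rate is 1/4 per hour.
Known contribution: 1/16 + 1/12 = (3 + 4)/48 = 7/48 per hour.
So Chloe's rate is 1/4 − 7/48 = 5/48, meaning 48/5 hours alone.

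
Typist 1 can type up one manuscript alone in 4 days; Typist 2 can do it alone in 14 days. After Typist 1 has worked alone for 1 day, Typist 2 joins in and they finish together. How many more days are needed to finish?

7/3 days

In 1 day Typist 1 does 1/4 of the job, leaving 3/4.
Typist 1 and Typist 2 together work at 9/28 per day, so finishing takes 3/4 ÷ 9/28 = 7/3 days.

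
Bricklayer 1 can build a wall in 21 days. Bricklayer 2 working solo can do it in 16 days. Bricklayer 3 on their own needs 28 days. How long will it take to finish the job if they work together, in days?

Combined rate: 1/21 + 1/16 + 1/28 = (16 + 21 + 12)/336 = 49/336 = 7/48 per day.
Time = 1 ÷ (7/48) = 48/7 days.

48/7 days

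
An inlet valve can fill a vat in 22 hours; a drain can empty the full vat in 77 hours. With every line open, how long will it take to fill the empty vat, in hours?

154/5 hours

Net rate = 1/22 − 1/77 = (7 − 2)/154 = 5/154 per hour.
Filling time = 1 ÷ (5/154) = 154/5 hours.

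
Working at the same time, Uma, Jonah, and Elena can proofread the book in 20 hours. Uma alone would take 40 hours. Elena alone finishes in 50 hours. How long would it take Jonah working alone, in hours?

200 hours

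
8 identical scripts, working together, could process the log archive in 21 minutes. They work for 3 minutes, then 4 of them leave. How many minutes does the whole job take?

One script does 1/168 of the job per minute.
After 3 minutes with 8 scripts, 1/7 is done (6/7 left).
With 4 scripts the rate is 4/168 = 1/42, so the rest takes 6/7 ÷ 1/42 = 36 minutes.
Total = 3 + 36 = 39 minutes.

39 minutes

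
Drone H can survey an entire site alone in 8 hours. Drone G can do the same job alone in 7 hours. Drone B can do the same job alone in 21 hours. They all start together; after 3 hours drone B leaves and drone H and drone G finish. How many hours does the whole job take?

In the first 3 hours the combined rate is 53/168, so 53/56 of the job is done, leaving 3/56.
After drone B leaves the rate is 15/56 per hour; the remaining 3/56 takes 1/5 hours.
Total = 3 + 1/5 = 16/5 hours.

16/5 hours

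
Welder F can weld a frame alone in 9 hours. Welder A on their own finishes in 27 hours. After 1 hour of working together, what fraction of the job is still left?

23/27

Combined rate: 1/9 + 1/27 = (3 + 1)/27 = 4/27 per hour.
In 1 hour they complete 1·4/27 = 4/27 of the job.
So 23/27 remains.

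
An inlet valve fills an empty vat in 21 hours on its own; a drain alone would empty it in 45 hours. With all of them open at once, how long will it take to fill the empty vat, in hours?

315/8 hours

Net rate = 1/21 − 1/45 = (15 − 7)/315 = 8/315 per hour.
Filling time = 1 ÷ (8/315) = 315/8 hours.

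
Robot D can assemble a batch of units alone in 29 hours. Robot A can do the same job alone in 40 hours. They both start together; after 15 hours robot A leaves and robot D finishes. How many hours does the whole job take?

In the first 15 hours the combined rate is 69/1160, so 207/232 of the job is done, leaving 25/232.
After robot A leaves the rate is 1/29 per hour; the remaining 25/232 takes 25/8 hours.
Total = 15 + 25/8 = 145/8 hours.

145/8 hours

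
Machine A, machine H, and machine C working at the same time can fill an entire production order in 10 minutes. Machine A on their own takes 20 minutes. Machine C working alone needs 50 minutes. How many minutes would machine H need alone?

100/3 minutes

Combined rate is 1/10 per minute.
Known contribution: 1/20 + 1/50 = (5 + 2)/100 = 7/100 per minute.
So machine H's rate is 1/10 − 7/100 = 3/100, meaning 100/3 minutes alone.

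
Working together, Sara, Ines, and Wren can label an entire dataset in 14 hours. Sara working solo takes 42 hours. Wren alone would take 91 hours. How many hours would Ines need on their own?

273/10 hours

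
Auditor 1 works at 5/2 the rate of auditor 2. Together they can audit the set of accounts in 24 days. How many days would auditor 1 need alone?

168/5 days

Let auditor 2's rate be r; then auditor 1's rate is (5/2)r, so together (5/2 + 1)r = (7/2)r = 1/24.
Thus r = 1/84 per day.
Auditor 2 alone: 84 days; auditor 1 alone: 168/5 days.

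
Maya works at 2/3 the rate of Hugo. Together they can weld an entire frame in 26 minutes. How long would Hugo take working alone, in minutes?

Let Hugo's rate be r; then Maya's rate is (2/3)r, so together (2/3 + 1)r = (5/3)r = 1/26.
Thus r = 3/130 per minute.
Hugo alone: 130/3 minutes; Maya alone: 65 minutes.

130/3 minutes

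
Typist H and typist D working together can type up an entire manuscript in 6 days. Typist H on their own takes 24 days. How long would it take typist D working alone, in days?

8 days

Combined rate is 1/6 per day.
Known contribution: 1/24 per day.
So typist D's rate is 1/6 − 1/24 = 1/8, meaning 8 days alone.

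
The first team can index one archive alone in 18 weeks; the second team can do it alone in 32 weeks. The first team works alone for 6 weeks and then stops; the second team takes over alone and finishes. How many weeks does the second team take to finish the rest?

64/3 weeks

In 6 weeks the first team does 6/18 = 1/3 of the job, leaving 2/3.
The second team works at 1/32 per week, so finishing takes 2/3 ÷ 1/32 = 64/3 weeks.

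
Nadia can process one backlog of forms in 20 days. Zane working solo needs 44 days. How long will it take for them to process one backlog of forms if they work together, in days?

55/4 days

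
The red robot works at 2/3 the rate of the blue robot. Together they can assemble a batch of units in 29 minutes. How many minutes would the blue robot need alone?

145/3 minutes

Let the blue robot's rate be r; then the red robot's rate is (2/3)r, so together (2/3 + 1)r = (5/3)r = 1/29.
Thus r = 3/145 per minute.
The blue robot alone: 145/3 minutes; the red robot alone: 145/2 minutes.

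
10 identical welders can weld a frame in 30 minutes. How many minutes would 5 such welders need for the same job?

Total work is 10·30 = 300 welder-minutes.
With 5 welders: 300/5 = 60 minutes.

60 minutes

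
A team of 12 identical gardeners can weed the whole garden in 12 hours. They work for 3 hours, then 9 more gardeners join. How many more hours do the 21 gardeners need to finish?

One gardener does 1/144 of the job per hour.
After 3 hours with 12 gardeners, 1/4 is done (3/4 left).
With 21 gardeners the rate is 21/144 = 7/48, so the rest takes 3/4 ÷ 7/48 = 36/7 hours.

36/7 hours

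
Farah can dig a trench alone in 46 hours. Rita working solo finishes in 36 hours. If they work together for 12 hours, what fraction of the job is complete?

41/69

Combined rate: 1/46 + 1/36 = (18 + 23)/828 = 41/828 per hour.
In 12 hours they complete 12·41/828 = 41/69 of the job.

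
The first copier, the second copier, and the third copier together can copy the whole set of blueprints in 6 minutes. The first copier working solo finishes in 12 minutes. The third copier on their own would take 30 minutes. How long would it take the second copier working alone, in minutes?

Combined rate is 1/6 per minute.
Known contribution: 1/12 + 1/30 = (5 + 2)/60 = 7/60 per minute.
So the second copier's rate is 1/6 − 7/60 = 1/20, meaning 20 minutes alone.

20 minutes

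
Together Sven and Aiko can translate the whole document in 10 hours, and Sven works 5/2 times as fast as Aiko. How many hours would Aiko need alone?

Let Aiko's rate be r; then Sven's rate is (5/2)r, so together (5/2 + 1)r = (7/2)r = 1/10.
Thus r = 1/35 per hour.
Aiko alone: 35 hours; Sven alone: 14 hours.

35 hours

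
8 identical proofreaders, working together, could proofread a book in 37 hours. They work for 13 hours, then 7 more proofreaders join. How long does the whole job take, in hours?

One proofreader does 1/296 of the job per hour.
After 13 hours with 8 proofreaders, 13/37 is done (24/37 left).
With 15 proofreaders the rate is 15/296, so the rest takes 24/37 ÷ 15/296 = 64/5 hours.
Total = 13 + 64/5 = 129/5 hours.

129/5 hours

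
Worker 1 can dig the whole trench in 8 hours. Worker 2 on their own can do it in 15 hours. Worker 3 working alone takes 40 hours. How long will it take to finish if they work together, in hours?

60/13 hours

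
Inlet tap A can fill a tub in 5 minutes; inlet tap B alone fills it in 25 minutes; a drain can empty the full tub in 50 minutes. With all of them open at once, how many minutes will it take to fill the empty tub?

50/11 minutes

Net rate = 1/5 + 1/25 − 1/50 = (10 + 2 − 1)/50 = 11/50 per minute.
Filling time = 1 ÷ (11/50) = 50/11 minutes.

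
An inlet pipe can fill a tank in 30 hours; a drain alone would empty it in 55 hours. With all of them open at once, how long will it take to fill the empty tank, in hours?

Net rate = 1/30 − 1/55 = (11 − 6)/330 = 5/330 = 1/66 per hour.
Filling time = 1 ÷ (1/66) = 66 hours.

66 hours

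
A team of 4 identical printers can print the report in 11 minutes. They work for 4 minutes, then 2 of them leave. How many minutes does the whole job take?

18 minutes

One printer does 1/44 of the job per minute.
After 4 minutes with 4 printers, 4/11 is done (7/11 left).
With 2 printers the rate is 2/44 = 1/22, so the rest takes 7/11 ÷ 1/22 = 14 minutes.
Total = 4 + 14 = 18 minutes.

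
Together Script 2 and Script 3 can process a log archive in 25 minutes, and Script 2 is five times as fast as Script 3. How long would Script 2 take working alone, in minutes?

Let Script 3's rate be r; then Script 2's rate is 5r, so together (5 + 1)r = 6r = 1/25.
Thus r = 1/150 per minute.
Script 3 alone: 150 minutes; Script 2 alone: 30 minutes.

30 minutes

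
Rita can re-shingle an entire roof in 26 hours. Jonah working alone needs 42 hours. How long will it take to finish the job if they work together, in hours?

With two workers the combined time is the product over the sum: 26·42/(26+42) = 1092/68 = 273/17 hours.

273/17 hours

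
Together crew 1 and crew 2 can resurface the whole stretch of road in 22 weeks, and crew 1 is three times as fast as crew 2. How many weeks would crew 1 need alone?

88/3 weeks

Let crew 2's rate be r; then crew 1's rate is 3r, so together (3 + 1)r = 4r = 1/22.
Thus r = 1/88 per week.
Crew 2 alone: 88 weeks; crew 1 alone: 88/3 weeks.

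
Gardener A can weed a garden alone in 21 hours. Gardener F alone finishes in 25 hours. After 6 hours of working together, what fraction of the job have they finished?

92/175

Combined rate: 1/21 + 1/25 = (25 + 21)/525 = 46/525 per hour.
In 6 hours they complete 6·46/525 = 92/175 of the job.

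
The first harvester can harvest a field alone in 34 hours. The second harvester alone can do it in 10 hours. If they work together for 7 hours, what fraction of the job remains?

8/85

Combined rate: 1/34 + 1/10 = (5 + 17)/170 = 22/170 = 11/85 per hour.
In 7 hours they complete 7·11/85 = 77/85 of the job.
So 8/85 remains.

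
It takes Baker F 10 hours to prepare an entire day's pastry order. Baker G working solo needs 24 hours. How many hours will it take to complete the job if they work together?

Combined rate: 1/10 + 1/24 = (12 + 5)/120 = 17/120 per hour.
Time = 1 ÷ (17/120) = 120/17 hours.

120/17 hours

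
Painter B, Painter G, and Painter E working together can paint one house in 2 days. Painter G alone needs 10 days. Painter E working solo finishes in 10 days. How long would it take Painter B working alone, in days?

10/3 days

Combined rate is 1/2 per day.
Known contribution: 1/10 + 1/10 = (1 + 1)/10 = 2/10 = 1/5 per day.
So Painter B's rate is 1/2 − 1/5 = 3/10, meaning 10/3 days alone.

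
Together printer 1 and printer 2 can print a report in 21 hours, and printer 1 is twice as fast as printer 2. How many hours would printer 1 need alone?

Let printer 2's rate be r; then printer 1's rate is 2r, so together (2 + 1)r = 3r = 1/21.
Thus r = 1/63 per hour.
Printer 2 alone: 63 hours; printer 1 alone: 63/2 hours.

63/2 hours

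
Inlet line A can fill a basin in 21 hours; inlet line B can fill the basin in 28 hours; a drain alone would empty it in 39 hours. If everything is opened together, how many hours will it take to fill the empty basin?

52/3 hours

Net rate = 1/21 + 1/28 − 1/39 = (52 + 39 − 28)/1092 = 63/1092 = 3/52 per hour.
Filling time = 1 ÷ (3/52) = 52/3 hours.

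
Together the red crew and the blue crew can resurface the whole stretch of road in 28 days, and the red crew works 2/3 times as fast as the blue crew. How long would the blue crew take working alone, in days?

140/3 days

Let the blue crew's rate be r; then the red crew's rate is (2/3)r, so together (2/3 + 1)r = (5/3)r = 1/28.
Thus r = 3/140 per day.
The blue crew alone: 140/3 days; the red crew alone: 70 days.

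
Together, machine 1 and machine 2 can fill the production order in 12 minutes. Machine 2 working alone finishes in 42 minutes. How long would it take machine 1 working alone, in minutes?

84/5 minutes

Combined rate is 1/12 per minute.
Known contribution: 1/42 per minute.
So machine 1's rate is 1/12 − 1/42 = 5/84, meaning 84/5 minutes alone.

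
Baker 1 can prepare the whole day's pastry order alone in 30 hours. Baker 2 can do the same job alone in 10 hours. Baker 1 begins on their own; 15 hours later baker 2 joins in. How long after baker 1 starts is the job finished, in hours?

75/4 hours

In the first 15 hours baker 1 alone does 15/30 = 1/2 of the job, leaving 1/2.
Once everyone is working, combined rate: 1/30 + 1/10 = (1 + 3)/30 = 4/30 = 2/15 per hour.
Remaining 1/2 at 2/15 per hour takes 15/4 hours.
Total from the start = 15 + 15/4 = 75/4 hours.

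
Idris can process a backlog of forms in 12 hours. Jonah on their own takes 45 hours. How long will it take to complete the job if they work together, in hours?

180/19 hours

Combined rate: 1/12 + 1/45 = (15 + 4)/180 = 19/180 per hour.
Time = 1 ÷ (19/180) = 180/19 hours.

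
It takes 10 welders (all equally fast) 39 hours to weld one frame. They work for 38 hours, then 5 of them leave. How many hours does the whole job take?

One welder does 1/390 of the job per hour.
After 38 hours with 10 welders, 38/39 is done (1/39 left).
With 5 welders the rate is 5/390 = 1/78, so the rest takes 1/39 ÷ 1/78 = 2 hours.
Total = 38 + 2 = 40 hours.

40 hours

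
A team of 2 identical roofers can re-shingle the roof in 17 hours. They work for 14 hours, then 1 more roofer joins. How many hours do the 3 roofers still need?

One roofer does 1/34 of the job per hour.
After 14 hours with 2 roofers, 14/17 is done (3/17 left).
With 3 roofers the rate is 3/34, so the rest takes 3/17 ÷ 3/34 = 2 hours.

2 hours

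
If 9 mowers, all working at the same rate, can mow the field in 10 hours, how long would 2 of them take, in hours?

45 hours

Total work is 9·10 = 90 mower-hours.
With 2 mowers: 90/2 = 45 hours.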